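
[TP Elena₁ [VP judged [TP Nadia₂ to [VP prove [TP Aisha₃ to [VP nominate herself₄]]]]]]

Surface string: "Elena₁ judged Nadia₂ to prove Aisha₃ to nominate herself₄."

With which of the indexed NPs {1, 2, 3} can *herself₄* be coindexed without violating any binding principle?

{3}

*herself* is an anaphor, so Principle A applies: it must be bound in its binding domain.
Binding domain of *herself₄*: the embedded TP, whose subject is Aisha₃.
*Elena₁* c-commands the anaphor but is outside its binding domain → cannot satisfy Principle A.
*Nadia₂* c-commands the anaphor but is outside its binding domain → cannot satisfy Principle A.
*Aisha₃* c-commands the anaphor within its binding domain → licit binder.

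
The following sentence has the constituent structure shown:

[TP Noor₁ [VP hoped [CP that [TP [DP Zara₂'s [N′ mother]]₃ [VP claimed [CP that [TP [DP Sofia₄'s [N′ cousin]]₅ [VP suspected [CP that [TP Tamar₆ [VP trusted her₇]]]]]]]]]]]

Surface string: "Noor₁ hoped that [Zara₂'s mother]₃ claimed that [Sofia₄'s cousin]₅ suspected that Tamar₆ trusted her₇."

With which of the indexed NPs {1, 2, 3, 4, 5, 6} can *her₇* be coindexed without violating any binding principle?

{1, 2, 3, 4, 5}

*her* is a pronoun, so Principle B applies: it must be free in its binding domain.
Binding domain of *her₇*: the embedded TP, whose subject is Tamar₆.
*Noor₁* c-commands the pronoun but from outside its binding domain, and is not c-commanded by it → coindexation permitted.
*Zara₂* and the pronoun do not c-command one another → neither Principle B nor Principle C is at stake; coindexation permitted.
*[Zara₂'s mother]₃* c-commands the pronoun but from outside its binding domain, and is not c-commanded by it → coindexation permitted.
*Sofia₄* and the pronoun do not c-command one another → neither Principle B nor Principle C is at stake; coindexation permitted.
*[Sofia₄'s cousin]₅* c-commands the pronoun but from outside its binding domain, and is not c-commanded by it → coindexation permitted.
*Tamar₆* c-commands the pronoun within its binding domain → coindexation would violate Principle B.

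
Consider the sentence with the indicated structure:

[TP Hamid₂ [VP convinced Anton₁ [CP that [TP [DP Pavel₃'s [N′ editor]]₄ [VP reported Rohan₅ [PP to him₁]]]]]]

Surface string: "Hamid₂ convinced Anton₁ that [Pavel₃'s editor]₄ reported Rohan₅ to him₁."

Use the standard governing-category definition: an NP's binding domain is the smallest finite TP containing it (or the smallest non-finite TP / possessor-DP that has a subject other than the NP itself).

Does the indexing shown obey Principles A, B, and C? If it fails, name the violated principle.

grammatical

The two coindexed NPs are *Anton₁* and *him₁*.
*him₁* is a pronoun; its binding domain is the embedded TP, whose subject is [Pavel₃'s editor]₄. Within that domain it is c-commanded only by *[Pavel₃'s editor]₄*, *Rohan₅*, which carry a different index — the pronoun is free locally, so Principle B holds.
*Anton₁* is an R-expression; *him₁* does not c-command it, and no other NP shares its index, so Principle C is satisfied.
All principles are respected.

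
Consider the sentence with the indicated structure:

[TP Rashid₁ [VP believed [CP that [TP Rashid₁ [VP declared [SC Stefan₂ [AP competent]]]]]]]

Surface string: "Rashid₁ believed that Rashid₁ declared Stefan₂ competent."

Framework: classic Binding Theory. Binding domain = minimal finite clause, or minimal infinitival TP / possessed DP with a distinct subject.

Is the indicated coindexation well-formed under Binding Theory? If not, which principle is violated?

Principle C

The two coindexed NPs are *Rashid₁* (the higher occurrence) and *Rashid₁* (the lower occurrence).
*Rashid₁* (the lower occurrence) is an R-expression. Principle C requires it to be free everywhere.
*Rashid₁* (the higher occurrence) c-commands it and carries the same index.
The R-expression is bound → Principle C violation.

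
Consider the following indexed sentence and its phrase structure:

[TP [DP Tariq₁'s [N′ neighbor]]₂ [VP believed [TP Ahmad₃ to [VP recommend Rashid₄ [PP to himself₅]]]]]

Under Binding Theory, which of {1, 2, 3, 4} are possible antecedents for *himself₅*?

{3, 4}

*himself* is an anaphor, so Principle A applies: it must be bound in its binding domain.
Binding domain of *himself₅*: the embedded TP, whose subject is Ahmad₃.
*Tariq₁* does not c-command the anaphor → cannot bind it.
*[Tariq₁'s neighbor]₂* c-commands the anaphor but is outside its binding domain → cannot satisfy Principle A.
*Ahmad₃* c-commands the anaphor within its binding domain → licit binder.
*Rashid₄* c-commands the anaphor within its binding domain → licit binder.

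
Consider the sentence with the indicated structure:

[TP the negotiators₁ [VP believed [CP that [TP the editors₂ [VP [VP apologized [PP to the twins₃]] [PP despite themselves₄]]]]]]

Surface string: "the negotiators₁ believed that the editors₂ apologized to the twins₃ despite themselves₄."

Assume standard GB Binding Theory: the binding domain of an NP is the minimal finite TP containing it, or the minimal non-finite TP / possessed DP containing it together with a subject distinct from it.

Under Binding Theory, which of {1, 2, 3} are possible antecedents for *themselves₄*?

*themselves* is an anaphor, so Principle A applies: it must be bound in its binding domain.
Binding domain of *themselves₄*: the embedded TP, whose subject is the editors₂.
*the negotiators₁* c-commands the anaphor but is outside its binding domain → cannot satisfy Principle A.
*the editors₂* c-commands the anaphor within its binding domain → licit binder.
*the twins₃* does not c-command the anaphor → cannot bind it.

{2}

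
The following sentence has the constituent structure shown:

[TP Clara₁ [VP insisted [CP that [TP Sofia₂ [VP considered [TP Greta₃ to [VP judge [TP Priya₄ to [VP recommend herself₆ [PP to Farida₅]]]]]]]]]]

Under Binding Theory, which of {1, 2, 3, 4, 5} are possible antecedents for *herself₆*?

*herself* is an anaphor, so Principle A applies: it must be bound in its binding domain.
Binding domain of *herself₆*: the embedded TP, whose subject is Priya₄.
*Clara₁* c-commands the anaphor but is outside its binding domain → cannot satisfy Principle A.
*Sofia₂* c-commands the anaphor but is outside its binding domain → cannot satisfy Principle A.
*Greta₃* c-commands the anaphor but is outside its binding domain → cannot satisfy Principle A.
*Priya₄* c-commands the anaphor within its binding domain → licit binder.
*Farida₅* does not c-command the anaphor → cannot bind it.

{4}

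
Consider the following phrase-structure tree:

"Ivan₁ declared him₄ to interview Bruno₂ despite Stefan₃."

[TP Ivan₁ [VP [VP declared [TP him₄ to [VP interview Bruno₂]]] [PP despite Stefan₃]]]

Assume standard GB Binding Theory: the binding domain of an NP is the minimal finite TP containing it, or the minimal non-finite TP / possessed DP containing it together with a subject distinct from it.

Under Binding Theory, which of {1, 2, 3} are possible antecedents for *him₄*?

*him* is a pronoun, so Principle B applies: it must be free in its binding domain.
Binding domain of *him₄*: the matrix TP, whose subject is Ivan₁.
*Ivan₁* c-commands the pronoun within its binding domain → coindexation would violate Principle B.
*Bruno₂*: the pronoun c-commands this R-expression → coindexation would violate Principle C on *Bruno₂*.
*Stefan₃* and the pronoun do not c-command one another → neither Principle B nor Principle C is at stake; coindexation permitted.

{3}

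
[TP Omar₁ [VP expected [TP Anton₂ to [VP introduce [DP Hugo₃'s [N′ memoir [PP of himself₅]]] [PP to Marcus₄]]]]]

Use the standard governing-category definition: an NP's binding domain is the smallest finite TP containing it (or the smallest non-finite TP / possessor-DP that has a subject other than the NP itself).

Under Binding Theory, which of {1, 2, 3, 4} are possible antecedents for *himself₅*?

{3}

*himself* is an anaphor, so Principle A applies: it must be bound in its binding domain.
Binding domain of *himself₅*: the possessed DP, whose subject is Hugo₃.
*Omar₁* c-commands the anaphor but is outside its binding domain → cannot satisfy Principle A.
*Anton₂* c-commands the anaphor but is outside its binding domain → cannot satisfy Principle A.
*Hugo₃* c-commands the anaphor within its binding domain → licit binder.
*Marcus₄* does not c-command the anaphor → cannot bind it.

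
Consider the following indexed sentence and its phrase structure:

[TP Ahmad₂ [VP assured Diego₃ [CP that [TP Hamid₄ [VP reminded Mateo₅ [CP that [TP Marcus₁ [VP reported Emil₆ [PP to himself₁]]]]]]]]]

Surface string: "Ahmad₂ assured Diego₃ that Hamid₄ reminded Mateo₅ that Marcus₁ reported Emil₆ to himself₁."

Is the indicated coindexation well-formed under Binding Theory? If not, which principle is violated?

The two coindexed NPs are *Marcus₁* and *himself₁*.
*himself₁* is an anaphor; its binding domain is the embedded TP, whose subject is Marcus₁. *Marcus₁* c-commands it within that domain and shares its index, so Principle A is satisfied.
*Marcus₁* is an R-expression; *himself₁* does not c-command it, and no other NP shares its index, so Principle C is satisfied.
All principles are respected.

grammatical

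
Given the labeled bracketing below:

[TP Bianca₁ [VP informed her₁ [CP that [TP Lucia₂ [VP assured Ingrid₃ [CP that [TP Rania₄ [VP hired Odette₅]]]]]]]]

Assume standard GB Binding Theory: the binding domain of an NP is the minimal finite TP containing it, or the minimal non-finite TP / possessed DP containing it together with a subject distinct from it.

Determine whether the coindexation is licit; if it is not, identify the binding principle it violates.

The two coindexed NPs are *Bianca₁* and *her₁*.
*her₁* is a pronoun. Its binding domain is the matrix TP, whose subject is Bianca₁.
*Bianca₁* c-commands it within that domain and carries the same index.
The pronoun is locally bound → Principle B violation.

Principle B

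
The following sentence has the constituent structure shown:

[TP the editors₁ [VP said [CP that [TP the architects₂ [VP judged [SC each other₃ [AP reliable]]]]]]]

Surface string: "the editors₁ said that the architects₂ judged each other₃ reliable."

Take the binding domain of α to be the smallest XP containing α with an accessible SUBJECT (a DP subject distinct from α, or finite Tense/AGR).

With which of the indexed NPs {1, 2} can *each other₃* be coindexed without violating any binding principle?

{2}

*each other* is an anaphor, so Principle A applies: it must be bound in its binding domain.
Binding domain of *each other₃*: the embedded TP, whose subject is the architects₂.
*the editors₁* c-commands the anaphor but is outside its binding domain → cannot satisfy Principle A.
*the architects₂* c-commands the anaphor within its binding domain → licit binder.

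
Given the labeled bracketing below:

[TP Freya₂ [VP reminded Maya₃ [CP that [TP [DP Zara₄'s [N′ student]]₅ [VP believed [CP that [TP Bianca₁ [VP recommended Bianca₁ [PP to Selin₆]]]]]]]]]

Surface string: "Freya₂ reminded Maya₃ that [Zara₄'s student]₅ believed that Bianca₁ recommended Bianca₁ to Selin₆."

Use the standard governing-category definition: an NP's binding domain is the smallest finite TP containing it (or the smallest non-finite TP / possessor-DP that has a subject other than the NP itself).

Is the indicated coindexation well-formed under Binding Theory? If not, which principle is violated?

Principle C

The two coindexed NPs are *Bianca₁* (the lower occurrence) and *Bianca₁* (the higher occurrence).
*Bianca₁* (the lower occurrence) is an R-expression. Principle C requires it to be free everywhere.
*Bianca₁* (the higher occurrence) c-commands it and carries the same index.
The R-expression is bound → Principle C violation.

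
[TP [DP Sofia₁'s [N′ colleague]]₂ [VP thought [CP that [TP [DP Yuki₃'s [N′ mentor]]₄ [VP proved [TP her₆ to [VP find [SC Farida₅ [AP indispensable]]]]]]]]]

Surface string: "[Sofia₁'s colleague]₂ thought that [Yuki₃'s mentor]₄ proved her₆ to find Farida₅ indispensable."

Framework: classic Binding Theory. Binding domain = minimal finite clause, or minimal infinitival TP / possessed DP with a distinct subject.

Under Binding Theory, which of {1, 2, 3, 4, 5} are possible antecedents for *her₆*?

{1, 2, 3}

*her* is a pronoun, so Principle B applies: it must be free in its binding domain.
Binding domain of *her₆*: the embedded TP, whose subject is [Yuki₃'s mentor]₄.
*Sofia₁* and the pronoun do not c-command one another → neither Principle B nor Principle C is at stake; coindexation permitted.
*[Sofia₁'s colleague]₂* c-commands the pronoun but from outside its binding domain, and is not c-commanded by it → coindexation permitted.
*Yuki₃* and the pronoun do not c-command one another → neither Principle B nor Principle C is at stake; coindexation permitted.
*[Yuki₃'s mentor]₄* c-commands the pronoun within its binding domain → coindexation would violate Principle B.
*Farida₅*: the pronoun c-commands this R-expression → coindexation would violate Principle C on *Farida₅*.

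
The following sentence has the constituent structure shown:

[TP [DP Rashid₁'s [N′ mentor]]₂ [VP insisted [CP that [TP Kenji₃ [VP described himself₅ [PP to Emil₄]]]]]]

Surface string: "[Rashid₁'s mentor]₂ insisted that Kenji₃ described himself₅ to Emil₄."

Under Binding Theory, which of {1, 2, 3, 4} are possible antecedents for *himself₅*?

{3}

*himself* is an anaphor, so Principle A applies: it must be bound in its binding domain.
Binding domain of *himself₅*: the embedded TP, whose subject is Kenji₃.
*Rashid₁* does not c-command the anaphor → cannot bind it.
*[Rashid₁'s mentor]₂* c-commands the anaphor but is outside its binding domain → cannot satisfy Principle A.
*Kenji₃* c-commands the anaphor within its binding domain → licit binder.
*Emil₄* does not c-command the anaphor → cannot bind it.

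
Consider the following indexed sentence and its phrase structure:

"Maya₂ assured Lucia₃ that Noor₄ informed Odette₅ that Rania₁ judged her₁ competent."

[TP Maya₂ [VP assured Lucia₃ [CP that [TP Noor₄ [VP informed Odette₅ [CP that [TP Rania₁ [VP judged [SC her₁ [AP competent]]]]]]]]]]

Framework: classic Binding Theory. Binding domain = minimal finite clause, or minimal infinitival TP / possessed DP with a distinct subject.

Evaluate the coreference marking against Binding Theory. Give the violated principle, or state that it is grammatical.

The two coindexed NPs are *Rania₁* and *her₁*.
*her₁* is a pronoun. Its binding domain is the embedded TP, whose subject is Rania₁.
*Rania₁* c-commands it within that domain and carries the same index.
The pronoun is locally bound → Principle B violation.

Principle B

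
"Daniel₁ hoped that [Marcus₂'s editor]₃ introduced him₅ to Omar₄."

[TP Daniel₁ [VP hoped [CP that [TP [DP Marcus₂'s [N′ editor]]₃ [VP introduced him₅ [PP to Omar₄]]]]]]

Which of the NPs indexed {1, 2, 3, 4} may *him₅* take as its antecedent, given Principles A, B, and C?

{1, 2}

*him* is a pronoun, so Principle B applies: it must be free in its binding domain.
Binding domain of *him₅*: the embedded TP, whose subject is [Marcus₂'s editor]₃.
*Daniel₁* c-commands the pronoun but from outside its binding domain, and is not c-commanded by it → coindexation permitted.
*Marcus₂* and the pronoun do not c-command one another → neither Principle B nor Principle C is at stake; coindexation permitted.
*[Marcus₂'s editor]₃* c-commands the pronoun within its binding domain → coindexation would violate Principle B.
*Omar₄*: the pronoun c-commands this R-expression → coindexation would violate Principle C on *Omar₄*.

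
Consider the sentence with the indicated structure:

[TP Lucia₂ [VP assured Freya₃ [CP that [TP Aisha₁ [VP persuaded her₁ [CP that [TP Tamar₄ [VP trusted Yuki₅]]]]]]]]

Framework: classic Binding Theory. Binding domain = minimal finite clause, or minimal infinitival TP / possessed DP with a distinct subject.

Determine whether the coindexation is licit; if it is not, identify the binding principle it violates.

The two coindexed NPs are *Aisha₁* and *her₁*.
*her₁* is a pronoun. Its binding domain is the embedded TP, whose subject is Aisha₁.
*Aisha₁* c-commands it within that domain and carries the same index.
The pronoun is locally bound → Principle B violation.

Principle B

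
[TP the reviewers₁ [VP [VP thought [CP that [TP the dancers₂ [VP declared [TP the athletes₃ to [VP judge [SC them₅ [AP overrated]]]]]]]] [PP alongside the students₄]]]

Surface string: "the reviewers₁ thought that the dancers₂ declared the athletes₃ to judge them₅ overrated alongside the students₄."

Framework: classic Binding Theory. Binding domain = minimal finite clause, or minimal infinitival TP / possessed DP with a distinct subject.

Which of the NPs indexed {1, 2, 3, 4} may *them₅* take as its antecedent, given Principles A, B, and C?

*them* is a pronoun, so Principle B applies: it must be free in its binding domain.
Binding domain of *them₅*: the embedded TP, whose subject is the athletes₃.
*the reviewers₁* c-commands the pronoun but from outside its binding domain, and is not c-commanded by it → coindexation permitted.
*the dancers₂* c-commands the pronoun but from outside its binding domain, and is not c-commanded by it → coindexation permitted.
*the athletes₃* c-commands the pronoun within its binding domain → coindexation would violate Principle B.
*the students₄* and the pronoun do not c-command one another → neither Principle B nor Principle C is at stake; coindexation permitted.

{1, 2, 4}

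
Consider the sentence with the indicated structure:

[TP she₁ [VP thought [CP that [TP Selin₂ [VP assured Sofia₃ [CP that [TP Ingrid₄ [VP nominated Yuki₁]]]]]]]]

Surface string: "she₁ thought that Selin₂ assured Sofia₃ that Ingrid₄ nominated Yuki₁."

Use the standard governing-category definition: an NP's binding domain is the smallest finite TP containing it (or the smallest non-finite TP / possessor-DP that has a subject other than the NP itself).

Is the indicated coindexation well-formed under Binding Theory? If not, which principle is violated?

Principle C

The two coindexed NPs are *she₁* and *Yuki₁*.
*Yuki₁* is an R-expression. Principle C requires it to be free everywhere.
*she₁* c-commands it and carries the same index.
The R-expression is bound → Principle C violation.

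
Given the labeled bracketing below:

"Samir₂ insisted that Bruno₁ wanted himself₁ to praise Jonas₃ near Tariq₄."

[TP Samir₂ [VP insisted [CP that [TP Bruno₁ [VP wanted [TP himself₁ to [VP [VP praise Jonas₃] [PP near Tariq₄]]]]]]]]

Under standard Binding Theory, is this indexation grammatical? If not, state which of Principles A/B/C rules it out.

grammatical

The two coindexed NPs are *Bruno₁* and *himself₁*.
*himself₁* is an anaphor; its binding domain is the embedded TP, whose subject is Bruno₁. *Bruno₁* c-commands it within that domain and shares its index, so Principle A is satisfied.
*Bruno₁* is an R-expression; *himself₁* does not c-command it, and no other NP shares its index, so Principle C is satisfied.
All principles are respected.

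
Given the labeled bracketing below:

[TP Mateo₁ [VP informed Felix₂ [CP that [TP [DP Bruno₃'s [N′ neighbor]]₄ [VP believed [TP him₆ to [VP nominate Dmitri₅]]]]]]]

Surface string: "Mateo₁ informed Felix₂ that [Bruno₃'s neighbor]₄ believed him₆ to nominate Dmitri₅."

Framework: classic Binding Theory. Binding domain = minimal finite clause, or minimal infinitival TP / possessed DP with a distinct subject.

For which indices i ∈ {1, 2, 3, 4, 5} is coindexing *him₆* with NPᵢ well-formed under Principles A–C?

{1, 2, 3}

*him* is a pronoun, so Principle B applies: it must be free in its binding domain.
Binding domain of *him₆*: the embedded TP, whose subject is [Bruno₃'s neighbor]₄.
*Mateo₁* c-commands the pronoun but from outside its binding domain, and is not c-commanded by it → coindexation permitted.
*Felix₂* c-commands the pronoun but from outside its binding domain, and is not c-commanded by it → coindexation permitted.
*Bruno₃* and the pronoun do not c-command one another → neither Principle B nor Principle C is at stake; coindexation permitted.
*[Bruno₃'s neighbor]₄* c-commands the pronoun within its binding domain → coindexation would violate Principle B.
*Dmitri₅*: the pronoun c-commands this R-expression → coindexation would violate Principle C on *Dmitri₅*.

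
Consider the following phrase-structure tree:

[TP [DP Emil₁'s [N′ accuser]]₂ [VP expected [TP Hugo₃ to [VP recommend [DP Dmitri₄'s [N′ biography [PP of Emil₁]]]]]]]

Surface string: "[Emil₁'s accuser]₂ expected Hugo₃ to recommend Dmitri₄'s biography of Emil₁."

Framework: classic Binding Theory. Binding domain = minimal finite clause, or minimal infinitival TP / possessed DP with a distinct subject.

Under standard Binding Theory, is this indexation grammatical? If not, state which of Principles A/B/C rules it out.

grammatical

The two coindexed NPs are *Emil₁* and *Emil₁*.
*Emil₁* is an R-expression; no coindexed NP c-commands it, so Principle C holds.
*Emil₁* is an R-expression; *Emil₁* does not c-command it, and no other NP shares its index, so Principle C is satisfied.
All principles are respected.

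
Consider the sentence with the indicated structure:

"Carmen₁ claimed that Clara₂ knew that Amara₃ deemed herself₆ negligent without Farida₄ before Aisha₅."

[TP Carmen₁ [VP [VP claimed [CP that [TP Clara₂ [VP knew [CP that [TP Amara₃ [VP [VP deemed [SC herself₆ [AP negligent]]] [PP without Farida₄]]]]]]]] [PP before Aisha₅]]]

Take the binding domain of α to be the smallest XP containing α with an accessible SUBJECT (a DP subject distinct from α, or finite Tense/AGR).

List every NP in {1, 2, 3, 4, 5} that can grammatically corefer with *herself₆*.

{3}

*herself* is an anaphor, so Principle A applies: it must be bound in its binding domain.
Binding domain of *herself₆*: the embedded TP, whose subject is Amara₃.
*Carmen₁* c-commands the anaphor but is outside its binding domain → cannot satisfy Principle A.
*Clara₂* c-commands the anaphor but is outside its binding domain → cannot satisfy Principle A.
*Amara₃* c-commands the anaphor within its binding domain → licit binder.
*Farida₄* does not c-command the anaphor → cannot bind it.
*Aisha₅* does not c-command the anaphor → cannot bind it.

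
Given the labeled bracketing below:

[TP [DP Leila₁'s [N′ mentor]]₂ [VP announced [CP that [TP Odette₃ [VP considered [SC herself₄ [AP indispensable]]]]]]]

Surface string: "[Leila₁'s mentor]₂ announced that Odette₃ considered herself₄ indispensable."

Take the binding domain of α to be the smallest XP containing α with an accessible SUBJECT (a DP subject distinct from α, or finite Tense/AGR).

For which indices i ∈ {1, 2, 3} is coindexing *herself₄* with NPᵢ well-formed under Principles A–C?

{3}

*herself* is an anaphor, so Principle A applies: it must be bound in its binding domain.
Binding domain of *herself₄*: the embedded TP, whose subject is Odette₃.
*Leila₁* does not c-command the anaphor → cannot bind it.
*[Leila₁'s mentor]₂* c-commands the anaphor but is outside its binding domain → cannot satisfy Principle A.
*Odette₃* c-commands the anaphor within its binding domain → licit binder.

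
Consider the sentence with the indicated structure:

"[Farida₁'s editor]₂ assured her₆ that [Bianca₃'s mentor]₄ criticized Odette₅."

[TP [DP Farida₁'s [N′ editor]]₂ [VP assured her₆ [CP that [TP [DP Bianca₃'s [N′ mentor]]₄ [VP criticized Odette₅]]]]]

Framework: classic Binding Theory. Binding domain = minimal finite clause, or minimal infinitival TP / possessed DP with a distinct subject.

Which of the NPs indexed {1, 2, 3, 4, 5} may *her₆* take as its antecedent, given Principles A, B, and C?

*her* is a pronoun, so Principle B applies: it must be free in its binding domain.
Binding domain of *her₆*: the matrix TP, whose subject is [Farida₁'s editor]₂.
*Farida₁* and the pronoun do not c-command one another → neither Principle B nor Principle C is at stake; coindexation permitted.
*[Farida₁'s editor]₂* c-commands the pronoun within its binding domain → coindexation would violate Principle B.
*Bianca₃*: the pronoun c-commands this R-expression → coindexation would violate Principle C on *Bianca₃*.
*[Bianca₃'s mentor]₄*: the pronoun c-commands this R-expression → coindexation would violate Principle C on *[Bianca₃'s mentor]₄*.
*Odette₅*: the pronoun c-commands this R-expression → coindexation would violate Principle C on *Odette₅*.

{1}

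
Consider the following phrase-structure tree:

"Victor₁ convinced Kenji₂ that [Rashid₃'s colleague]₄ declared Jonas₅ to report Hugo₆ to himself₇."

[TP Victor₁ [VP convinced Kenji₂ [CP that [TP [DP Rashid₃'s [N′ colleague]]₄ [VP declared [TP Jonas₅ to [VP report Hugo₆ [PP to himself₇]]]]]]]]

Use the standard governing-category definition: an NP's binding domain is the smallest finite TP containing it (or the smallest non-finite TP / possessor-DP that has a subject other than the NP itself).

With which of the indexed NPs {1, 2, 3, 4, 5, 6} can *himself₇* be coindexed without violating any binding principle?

{5, 6}

*himself* is an anaphor, so Principle A applies: it must be bound in its binding domain.
Binding domain of *himself₇*: the embedded TP, whose subject is Jonas₅.
*Victor₁* c-commands the anaphor but is outside its binding domain → cannot satisfy Principle A.
*Kenji₂* c-commands the anaphor but is outside its binding domain → cannot satisfy Principle A.
*Rashid₃* does not c-command the anaphor → cannot bind it.
*[Rashid₃'s colleague]₄* c-commands the anaphor but is outside its binding domain → cannot satisfy Principle A.
*Jonas₅* c-commands the anaphor within its binding domain → licit binder.
*Hugo₆* c-commands the anaphor within its binding domain → licit binder.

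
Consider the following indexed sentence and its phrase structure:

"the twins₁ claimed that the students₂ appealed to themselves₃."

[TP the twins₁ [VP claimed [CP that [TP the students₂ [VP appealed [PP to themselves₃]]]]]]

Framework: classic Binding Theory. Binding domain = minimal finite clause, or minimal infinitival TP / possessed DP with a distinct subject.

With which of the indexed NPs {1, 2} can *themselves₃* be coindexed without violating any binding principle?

{2}

*themselves* is an anaphor, so Principle A applies: it must be bound in its binding domain.
Binding domain of *themselves₃*: the embedded TP, whose subject is the students₂.
*the twins₁* c-commands the anaphor but is outside its binding domain → cannot satisfy Principle A.
*the students₂* c-commands the anaphor within its binding domain → licit binder.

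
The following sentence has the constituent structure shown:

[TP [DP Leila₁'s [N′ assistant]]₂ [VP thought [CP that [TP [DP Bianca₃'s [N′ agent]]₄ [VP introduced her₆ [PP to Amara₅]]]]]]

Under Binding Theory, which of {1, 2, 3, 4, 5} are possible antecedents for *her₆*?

*her* is a pronoun, so Principle B applies: it must be free in its binding domain.
Binding domain of *her₆*: the embedded TP, whose subject is [Bianca₃'s agent]₄.
*Leila₁* and the pronoun do not c-command one another → neither Principle B nor Principle C is at stake; coindexation permitted.
*[Leila₁'s assistant]₂* c-commands the pronoun but from outside its binding domain, and is not c-commanded by it → coindexation permitted.
*Bianca₃* and the pronoun do not c-command one another → neither Principle B nor Principle C is at stake; coindexation permitted.
*[Bianca₃'s agent]₄* c-commands the pronoun within its binding domain → coindexation would violate Principle B.
*Amara₅*: the pronoun c-commands this R-expression → coindexation would violate Principle C on *Amara₅*.

{1, 2, 3}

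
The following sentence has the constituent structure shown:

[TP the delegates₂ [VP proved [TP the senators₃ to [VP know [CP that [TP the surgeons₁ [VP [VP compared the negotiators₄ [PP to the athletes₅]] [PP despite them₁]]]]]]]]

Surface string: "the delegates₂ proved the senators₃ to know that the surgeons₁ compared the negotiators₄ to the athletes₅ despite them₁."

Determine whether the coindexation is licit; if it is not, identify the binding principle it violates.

Principle B

The two coindexed NPs are *the surgeons₁* and *them₁*.
*them₁* is a pronoun. Its binding domain is the embedded TP, whose subject is the surgeons₁.
*the surgeons₁* c-commands it within that domain and carries the same index.
The pronoun is locally bound → Principle B violation.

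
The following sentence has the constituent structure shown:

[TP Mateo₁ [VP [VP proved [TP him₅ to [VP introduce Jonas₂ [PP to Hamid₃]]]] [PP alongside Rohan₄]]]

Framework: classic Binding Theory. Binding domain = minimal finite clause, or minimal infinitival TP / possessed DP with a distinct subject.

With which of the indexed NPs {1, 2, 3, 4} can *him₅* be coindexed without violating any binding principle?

{4}

*him* is a pronoun, so Principle B applies: it must be free in its binding domain.
Binding domain of *him₅*: the matrix TP, whose subject is Mateo₁.
*Mateo₁* c-commands the pronoun within its binding domain → coindexation would violate Principle B.
*Jonas₂*: the pronoun c-commands this R-expression → coindexation would violate Principle C on *Jonas₂*.
*Hamid₃*: the pronoun c-commands this R-expression → coindexation would violate Principle C on *Hamid₃*.
*Rohan₄* and the pronoun do not c-command one another → neither Principle B nor Principle C is at stake; coindexation permitted.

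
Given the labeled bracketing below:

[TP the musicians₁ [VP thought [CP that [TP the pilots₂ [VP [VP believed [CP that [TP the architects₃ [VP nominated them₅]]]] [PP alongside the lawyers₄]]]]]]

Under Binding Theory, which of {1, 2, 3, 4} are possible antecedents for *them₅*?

{1, 2, 4}

*them* is a pronoun, so Principle B applies: it must be free in its binding domain.
Binding domain of *them₅*: the embedded TP, whose subject is the architects₃.
*the musicians₁* c-commands the pronoun but from outside its binding domain, and is not c-commanded by it → coindexation permitted.
*the pilots₂* c-commands the pronoun but from outside its binding domain, and is not c-commanded by it → coindexation permitted.
*the architects₃* c-commands the pronoun within its binding domain → coindexation would violate Principle B.
*the lawyers₄* and the pronoun do not c-command one another → neither Principle B nor Principle C is at stake; coindexation permitted.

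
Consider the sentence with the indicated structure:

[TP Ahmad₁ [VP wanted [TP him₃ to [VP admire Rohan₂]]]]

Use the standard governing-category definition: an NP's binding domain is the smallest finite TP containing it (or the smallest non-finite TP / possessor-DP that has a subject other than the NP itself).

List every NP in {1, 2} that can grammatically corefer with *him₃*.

none

*him* is a pronoun, so Principle B applies: it must be free in its binding domain.
Binding domain of *him₃*: the matrix TP, whose subject is Ahmad₁.
*Ahmad₁* c-commands the pronoun within its binding domain → coindexation would violate Principle B.
*Rohan₂*: the pronoun c-commands this R-expression → coindexation would violate Principle C on *Rohan₂*.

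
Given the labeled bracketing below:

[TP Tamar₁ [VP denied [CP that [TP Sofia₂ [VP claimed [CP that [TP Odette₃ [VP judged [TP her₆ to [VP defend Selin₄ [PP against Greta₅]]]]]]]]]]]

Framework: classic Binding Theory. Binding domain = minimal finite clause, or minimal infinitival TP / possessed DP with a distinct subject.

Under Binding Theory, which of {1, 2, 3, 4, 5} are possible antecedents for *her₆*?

{1, 2}

*her* is a pronoun, so Principle B applies: it must be free in its binding domain.
Binding domain of *her₆*: the embedded TP, whose subject is Odette₃.
*Tamar₁* c-commands the pronoun but from outside its binding domain, and is not c-commanded by it → coindexation permitted.
*Sofia₂* c-commands the pronoun but from outside its binding domain, and is not c-commanded by it → coindexation permitted.
*Odette₃* c-commands the pronoun within its binding domain → coindexation would violate Principle B.
*Selin₄*: the pronoun c-commands this R-expression → coindexation would violate Principle C on *Selin₄*.
*Greta₅*: the pronoun c-commands this R-expression → coindexation would violate Principle C on *Greta₅*.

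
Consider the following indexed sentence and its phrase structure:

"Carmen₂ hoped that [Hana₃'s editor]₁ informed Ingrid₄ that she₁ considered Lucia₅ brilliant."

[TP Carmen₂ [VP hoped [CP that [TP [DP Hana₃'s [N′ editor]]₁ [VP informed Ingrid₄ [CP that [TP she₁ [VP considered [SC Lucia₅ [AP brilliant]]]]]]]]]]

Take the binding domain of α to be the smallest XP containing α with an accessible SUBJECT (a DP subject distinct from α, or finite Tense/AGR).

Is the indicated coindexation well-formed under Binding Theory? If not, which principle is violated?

grammatical

The two coindexed NPs are *[Hana₃'s editor]₁* and *she₁*.
*she₁* is a pronoun; nothing c-commands it within its binding domain (the embedded TP.), so Principle B holds trivially.
*[Hana₃'s editor]₁* is an R-expression; *she₁* does not c-command it, and no other NP shares its index, so Principle C is satisfied.
All principles are respected.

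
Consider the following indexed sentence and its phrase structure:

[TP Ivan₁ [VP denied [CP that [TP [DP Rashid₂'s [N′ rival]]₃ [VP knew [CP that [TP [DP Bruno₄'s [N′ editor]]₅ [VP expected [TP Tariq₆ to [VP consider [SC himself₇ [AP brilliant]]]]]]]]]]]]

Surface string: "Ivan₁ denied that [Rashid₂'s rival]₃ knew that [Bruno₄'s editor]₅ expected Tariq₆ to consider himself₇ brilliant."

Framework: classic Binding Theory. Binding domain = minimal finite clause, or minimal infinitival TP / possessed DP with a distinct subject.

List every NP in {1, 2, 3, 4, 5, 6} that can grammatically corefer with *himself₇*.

{6}

*himself* is an anaphor, so Principle A applies: it must be bound in its binding domain.
Binding domain of *himself₇*: the embedded TP, whose subject is Tariq₆.
*Ivan₁* c-commands the anaphor but is outside its binding domain → cannot satisfy Principle A.
*Rashid₂* does not c-command the anaphor → cannot bind it.
*[Rashid₂'s rival]₃* c-commands the anaphor but is outside its binding domain → cannot satisfy Principle A.
*Bruno₄* does not c-command the anaphor → cannot bind it.
*[Bruno₄'s editor]₅* c-commands the anaphor but is outside its binding domain → cannot satisfy Principle A.
*Tariq₆* c-commands the anaphor within its binding domain → licit binder.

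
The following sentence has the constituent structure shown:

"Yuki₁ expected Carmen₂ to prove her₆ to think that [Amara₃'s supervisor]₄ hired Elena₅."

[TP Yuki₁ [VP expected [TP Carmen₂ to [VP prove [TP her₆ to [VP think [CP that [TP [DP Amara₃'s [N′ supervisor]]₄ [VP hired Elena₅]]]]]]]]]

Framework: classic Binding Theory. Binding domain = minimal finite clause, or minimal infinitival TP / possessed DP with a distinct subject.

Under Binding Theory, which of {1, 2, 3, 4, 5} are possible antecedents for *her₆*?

{1}

*her* is a pronoun, so Principle B applies: it must be free in its binding domain.
Binding domain of *her₆*: the embedded TP, whose subject is Carmen₂.
*Yuki₁* c-commands the pronoun but from outside its binding domain, and is not c-commanded by it → coindexation permitted.
*Carmen₂* c-commands the pronoun within its binding domain → coindexation would violate Principle B.
*Amara₃*: the pronoun c-commands this R-expression → coindexation would violate Principle C on *Amara₃*.
*[Amara₃'s supervisor]₄*: the pronoun c-commands this R-expression → coindexation would violate Principle C on *[Amara₃'s supervisor]₄*.
*Elena₅*: the pronoun c-commands this R-expression → coindexation would violate Principle C on *Elena₅*.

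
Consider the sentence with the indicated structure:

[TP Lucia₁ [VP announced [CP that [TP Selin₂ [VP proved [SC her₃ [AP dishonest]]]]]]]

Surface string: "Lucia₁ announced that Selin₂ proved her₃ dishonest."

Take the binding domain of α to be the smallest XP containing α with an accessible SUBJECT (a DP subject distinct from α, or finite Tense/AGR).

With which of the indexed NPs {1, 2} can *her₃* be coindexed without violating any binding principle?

*her* is a pronoun, so Principle B applies: it must be free in its binding domain.
Binding domain of *her₃*: the embedded TP, whose subject is Selin₂.
*Lucia₁* c-commands the pronoun but from outside its binding domain, and is not c-commanded by it → coindexation permitted.
*Selin₂* c-commands the pronoun within its binding domain → coindexation would violate Principle B.

{1}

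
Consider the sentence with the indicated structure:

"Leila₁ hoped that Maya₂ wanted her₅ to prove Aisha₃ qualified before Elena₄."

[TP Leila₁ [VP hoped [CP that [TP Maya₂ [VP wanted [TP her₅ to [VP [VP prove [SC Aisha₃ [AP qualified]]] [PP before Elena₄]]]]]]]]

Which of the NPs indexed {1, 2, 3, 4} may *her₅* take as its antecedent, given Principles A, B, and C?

*her* is a pronoun, so Principle B applies: it must be free in its binding domain.
Binding domain of *her₅*: the embedded TP, whose subject is Maya₂.
*Leila₁* c-commands the pronoun but from outside its binding domain, and is not c-commanded by it → coindexation permitted.
*Maya₂* c-commands the pronoun within its binding domain → coindexation would violate Principle B.
*Aisha₃*: the pronoun c-commands this R-expression → coindexation would violate Principle C on *Aisha₃*.
*Elena₄*: the pronoun c-commands this R-expression → coindexation would violate Principle C on *Elena₄*.

{1}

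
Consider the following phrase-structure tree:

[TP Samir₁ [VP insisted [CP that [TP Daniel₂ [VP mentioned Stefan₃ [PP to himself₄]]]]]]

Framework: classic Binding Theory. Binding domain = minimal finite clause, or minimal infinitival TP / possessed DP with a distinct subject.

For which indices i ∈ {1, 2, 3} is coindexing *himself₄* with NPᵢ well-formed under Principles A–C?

*himself* is an anaphor, so Principle A applies: it must be bound in its binding domain.
Binding domain of *himself₄*: the embedded TP, whose subject is Daniel₂.
*Samir₁* c-commands the anaphor but is outside its binding domain → cannot satisfy Principle A.
*Daniel₂* c-commands the anaphor within its binding domain → licit binder.
*Stefan₃* c-commands the anaphor within its binding domain → licit binder.

{2, 3}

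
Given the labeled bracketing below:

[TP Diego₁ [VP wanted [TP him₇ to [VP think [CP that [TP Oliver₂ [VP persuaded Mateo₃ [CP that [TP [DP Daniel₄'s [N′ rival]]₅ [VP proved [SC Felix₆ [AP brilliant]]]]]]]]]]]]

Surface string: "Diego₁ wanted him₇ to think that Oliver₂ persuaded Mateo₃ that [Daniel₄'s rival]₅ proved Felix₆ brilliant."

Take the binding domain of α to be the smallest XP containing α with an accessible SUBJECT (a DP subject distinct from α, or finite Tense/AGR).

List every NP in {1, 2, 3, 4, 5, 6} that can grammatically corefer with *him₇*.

*him* is a pronoun, so Principle B applies: it must be free in its binding domain.
Binding domain of *him₇*: the matrix TP, whose subject is Diego₁.
*Diego₁* c-commands the pronoun within its binding domain → coindexation would violate Principle B.
*Oliver₂*: the pronoun c-commands this R-expression → coindexation would violate Principle C on *Oliver₂*.
*Mateo₃*: the pronoun c-commands this R-expression → coindexation would violate Principle C on *Mateo₃*.
*Daniel₄*: the pronoun c-commands this R-expression → coindexation would violate Principle C on *Daniel₄*.
*[Daniel₄'s rival]₅*: the pronoun c-commands this R-expression → coindexation would violate Principle C on *[Daniel₄'s rival]₅*.
*Felix₆*: the pronoun c-commands this R-expression → coindexation would violate Principle C on *Felix₆*.

none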